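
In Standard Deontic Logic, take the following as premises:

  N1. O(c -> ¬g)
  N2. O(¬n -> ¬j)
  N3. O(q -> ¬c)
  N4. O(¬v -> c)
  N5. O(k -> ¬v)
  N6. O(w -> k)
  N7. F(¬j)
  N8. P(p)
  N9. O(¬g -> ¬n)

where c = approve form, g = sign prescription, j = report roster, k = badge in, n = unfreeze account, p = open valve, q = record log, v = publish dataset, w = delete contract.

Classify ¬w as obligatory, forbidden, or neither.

Obligatory

F(¬j) at premise 7 means O(j).
Premise 2, O(¬n -> ¬j), contraposes to O(j -> n); with O(j) we get O(n).
Premise 9 is O(¬g -> ¬n); contrapositively O(n -> g). Since O(n) holds, K gives O(g).
The contrapositive of premise 1 (O(c -> ¬g)) is O(g -> ¬c), and O(g) is already established, so O(¬c).
Premise 4 is O(¬v -> c); contrapositively O(¬c -> v). Since O(¬c) holds, K gives O(v).
Premise 5 is O(k -> ¬v); contrapositively O(v -> ¬k). Since O(v) holds, K gives O(¬k).
Premise 6, O(w -> k), contraposes to O(¬k -> ¬w); with O(¬k) we get O(¬w).
Premises 3, 8 do not contribute to this derivation.
Hence ¬w is obligatory.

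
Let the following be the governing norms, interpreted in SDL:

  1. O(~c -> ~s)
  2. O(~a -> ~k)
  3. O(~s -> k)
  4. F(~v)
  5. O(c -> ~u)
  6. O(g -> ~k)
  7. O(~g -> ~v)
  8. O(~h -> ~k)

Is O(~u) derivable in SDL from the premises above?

Premise 4, F(~v), is equivalent to O(v).
Premise 7 is O(~g -> ~v); contrapositively O(v -> g). Since O(v) holds, K gives O(g).
From O(g) and premise 6, O(g -> ~k), we obtain O(~k).
The contrapositive of premise 3 (O(~s -> k)) is O(~k -> s), and O(~k) is already established, so O(s).
The contrapositive of premise 1 (O(~c -> ~s)) is O(s -> c), and O(s) is already established, so O(c).
Applying K to premise 5 (O(c -> ~u)) and O(c) yields O(~u).
Premises 2, 8 do not contribute to this derivation.
So O(~u) follows.

Yes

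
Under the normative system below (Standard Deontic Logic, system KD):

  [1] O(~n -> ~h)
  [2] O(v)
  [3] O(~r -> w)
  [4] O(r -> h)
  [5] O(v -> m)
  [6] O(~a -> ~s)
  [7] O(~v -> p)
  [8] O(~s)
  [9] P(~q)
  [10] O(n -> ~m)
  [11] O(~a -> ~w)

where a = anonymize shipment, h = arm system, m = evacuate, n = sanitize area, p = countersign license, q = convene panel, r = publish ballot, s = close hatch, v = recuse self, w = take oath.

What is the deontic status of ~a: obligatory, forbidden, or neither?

Forbidden

Premise 2 gives O(v).
Premise 5 is O(v -> m); since O(v), deontic closure gives O(m).
The contrapositive of premise 10 (O(n -> ~m)) is O(m -> ~n), and O(m) is already established, so O(~n).
Applying K to premise 1 (O(~n -> ~h)) and O(~n) yields O(~h).
Premise 4, O(r -> h), contraposes to O(~h -> ~r); with O(~h) we get O(~r).
With premise 3, O(~r -> w), the K-axiom yields O(w).
Premise 11 is O(~a -> ~w); contrapositively O(w -> a). Since O(w) holds, K gives O(a).
Premises 6, 7, 8, 9 do not contribute to this derivation.
Thus O(a), which is F(~a): ~a is forbidden.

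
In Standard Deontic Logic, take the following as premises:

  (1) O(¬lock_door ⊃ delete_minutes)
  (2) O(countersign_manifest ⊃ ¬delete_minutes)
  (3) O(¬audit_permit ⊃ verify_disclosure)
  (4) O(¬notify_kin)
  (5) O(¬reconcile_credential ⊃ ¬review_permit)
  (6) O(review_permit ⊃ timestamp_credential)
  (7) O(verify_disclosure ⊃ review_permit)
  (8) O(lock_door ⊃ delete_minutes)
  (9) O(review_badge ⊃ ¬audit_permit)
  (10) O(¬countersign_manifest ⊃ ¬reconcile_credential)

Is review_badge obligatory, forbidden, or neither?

Forbidden

Premises 1 and 8 cover both cases: O(¬lock_door ⊃ delete_minutes) and O(lock_door ⊃ delete_minutes). Since ¬lock_door ∨ lock_door is a tautology, O(delete_minutes) follows.
Premise 2 is O(countersign_manifest ⊃ ¬delete_minutes); contrapositively O(delete_minutes ⊃ ¬countersign_manifest). Since O(delete_minutes) holds, K gives O(¬countersign_manifest).
From O(¬countersign_manifest) and premise 10, O(¬countersign_manifest ⊃ ¬reconcile_credential), we obtain O(¬reconcile_credential).
Premise 5 is O(¬reconcile_credential ⊃ ¬review_permit); since O(¬reconcile_credential), deontic closure gives O(¬review_permit).
Premise 7 is O(verify_disclosure ⊃ review_permit); contrapositively O(¬review_permit ⊃ ¬verify_disclosure). Since O(¬review_permit) holds, K gives O(¬verify_disclosure).
Premise 3, O(¬audit_permit ⊃ verify_disclosure), contraposes to O(¬verify_disclosure ⊃ audit_permit); with O(¬verify_disclosure) we get O(audit_permit).
Premise 9, O(review_badge ⊃ ¬audit_permit), contraposes to O(audit_permit ⊃ ¬review_badge); with O(audit_permit) we get O(¬review_badge).
Premises 4, 6 do not contribute to this derivation.
Thus O(¬review_badge), which is F(review_badge): review_badge is forbidden.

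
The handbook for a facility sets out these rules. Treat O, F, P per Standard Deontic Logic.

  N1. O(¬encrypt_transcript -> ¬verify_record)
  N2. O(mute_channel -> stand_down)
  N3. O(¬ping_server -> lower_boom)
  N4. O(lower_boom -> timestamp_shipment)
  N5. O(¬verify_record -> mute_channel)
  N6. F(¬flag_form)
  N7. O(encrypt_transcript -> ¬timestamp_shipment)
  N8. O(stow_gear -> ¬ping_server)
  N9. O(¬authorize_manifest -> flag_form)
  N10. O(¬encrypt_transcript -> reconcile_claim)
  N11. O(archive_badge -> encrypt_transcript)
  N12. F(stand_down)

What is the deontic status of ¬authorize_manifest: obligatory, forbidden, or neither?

Neither

Premise 9 is O(¬authorize_manifest -> flag_form); even if O(flag_form) held, inferring O(¬authorize_manifest) would be affirming the consequent — invalid.
No premise or chain of K-axiom applications forces O(¬authorize_manifest), and none forces O(authorize_manifest). So ¬authorize_manifest is neither obligatory nor forbidden under these norms.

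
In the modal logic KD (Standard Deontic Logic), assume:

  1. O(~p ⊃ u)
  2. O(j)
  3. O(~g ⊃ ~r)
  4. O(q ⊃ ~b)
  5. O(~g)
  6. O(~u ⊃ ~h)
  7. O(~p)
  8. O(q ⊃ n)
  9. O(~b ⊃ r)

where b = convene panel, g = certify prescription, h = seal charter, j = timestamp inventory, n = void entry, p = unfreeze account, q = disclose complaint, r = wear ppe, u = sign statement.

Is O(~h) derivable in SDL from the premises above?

No

Premise 6 is O(~u ⊃ ~h), but O(~u) is not derivable from the premises, so it does not yield O(~h).
No other premise forces O(~h). An ideal world satisfying every premise can still have ~h false, so O(~h) is not derivable.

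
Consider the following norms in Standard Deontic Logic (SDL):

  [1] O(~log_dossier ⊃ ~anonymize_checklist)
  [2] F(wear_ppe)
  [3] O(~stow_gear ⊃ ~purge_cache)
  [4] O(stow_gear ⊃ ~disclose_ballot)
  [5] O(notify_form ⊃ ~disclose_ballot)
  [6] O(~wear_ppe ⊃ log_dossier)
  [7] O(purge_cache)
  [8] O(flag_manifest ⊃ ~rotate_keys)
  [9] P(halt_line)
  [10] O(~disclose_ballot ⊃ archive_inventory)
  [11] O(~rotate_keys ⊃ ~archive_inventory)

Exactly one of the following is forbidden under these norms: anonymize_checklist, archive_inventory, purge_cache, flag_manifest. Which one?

From premise 7 we have O(purge_cache).
The contrapositive of premise 3 (O(~stow_gear ⊃ ~purge_cache)) is O(purge_cache ⊃ stow_gear), and O(purge_cache) is already established, so O(stow_gear).
From O(stow_gear) and premise 4, O(stow_gear ⊃ ~disclose_ballot), we obtain O(~disclose_ballot).
From O(~disclose_ballot) and premise 10, O(~disclose_ballot ⊃ archive_inventory), we obtain O(archive_inventory).
The contrapositive of premise 11 (O(~rotate_keys ⊃ ~archive_inventory)) is O(archive_inventory ⊃ rotate_keys), and O(archive_inventory) is already established, so O(rotate_keys).
The contrapositive of premise 8 (O(flag_manifest ⊃ ~rotate_keys)) is O(rotate_keys ⊃ ~flag_manifest), and O(rotate_keys) is already established, so O(~flag_manifest).
So O(~flag_manifest) holds, i.e. flag_manifest is forbidden. None of the other listed options is forbidden under the premises.

flag_manifest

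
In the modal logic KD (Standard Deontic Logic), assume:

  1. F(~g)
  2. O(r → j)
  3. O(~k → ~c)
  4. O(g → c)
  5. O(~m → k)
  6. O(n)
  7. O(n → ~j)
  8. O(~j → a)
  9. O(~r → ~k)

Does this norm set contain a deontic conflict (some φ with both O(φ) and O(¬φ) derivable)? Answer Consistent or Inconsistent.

Premise 1, F(~g), is equivalent to O(g).
Premise 4 is O(g → c); since O(g), deontic closure gives O(c).
Premise 3 is O(~k → ~c); contrapositively O(c → k). Since O(c) holds, K gives O(k).
The contrapositive of premise 9 (O(~r → ~k)) is O(k → r), and O(k) is already established, so O(r).
Applying K to premise 2 (O(r → j)) and O(r) yields O(j).
Premise 7, O(n → ~j), contraposes to O(j → ~n); with O(j) we get O(~n).
But premise 6 directly asserts O(n).
We now have both O(~n) and O(n) — n is simultaneously obligatory and forbidden, violating the D-axiom.

Inconsistent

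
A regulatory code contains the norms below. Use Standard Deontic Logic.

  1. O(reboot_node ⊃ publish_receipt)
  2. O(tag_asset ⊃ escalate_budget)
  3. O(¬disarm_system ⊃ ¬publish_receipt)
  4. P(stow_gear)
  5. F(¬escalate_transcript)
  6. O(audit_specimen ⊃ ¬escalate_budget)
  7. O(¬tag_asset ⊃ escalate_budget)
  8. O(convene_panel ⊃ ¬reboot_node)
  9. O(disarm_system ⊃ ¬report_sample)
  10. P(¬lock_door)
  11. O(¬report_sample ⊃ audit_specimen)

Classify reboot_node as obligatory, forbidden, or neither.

Forbidden

By case analysis on ¬tag_asset: premise 7 gives O(¬tag_asset ⊃ escalate_budget) and premise 2 gives O(tag_asset ⊃ escalate_budget), so O(escalate_budget) either way.
Premise 6 is O(audit_specimen ⊃ ¬escalate_budget); contrapositively O(escalate_budget ⊃ ¬audit_specimen). Since O(escalate_budget) holds, K gives O(¬audit_specimen).
The contrapositive of premise 11 (O(¬report_sample ⊃ audit_specimen)) is O(¬audit_specimen ⊃ report_sample), and O(¬audit_specimen) is already established, so O(report_sample).
Premise 9, O(disarm_system ⊃ ¬report_sample), contraposes to O(report_sample ⊃ ¬disarm_system); with O(report_sample) we get O(¬disarm_system).
Applying K to premise 3 (O(¬disarm_system ⊃ ¬publish_receipt)) and O(¬disarm_system) yields O(¬publish_receipt).
The contrapositive of premise 1 (O(reboot_node ⊃ publish_receipt)) is O(¬publish_receipt ⊃ ¬reboot_node), and O(¬publish_receipt) is already established, so O(¬reboot_node).
Premises 4, 5, 8, 10 do not contribute to this derivation.
Thus O(¬reboot_node), which is F(reboot_node): reboot_node is forbidden.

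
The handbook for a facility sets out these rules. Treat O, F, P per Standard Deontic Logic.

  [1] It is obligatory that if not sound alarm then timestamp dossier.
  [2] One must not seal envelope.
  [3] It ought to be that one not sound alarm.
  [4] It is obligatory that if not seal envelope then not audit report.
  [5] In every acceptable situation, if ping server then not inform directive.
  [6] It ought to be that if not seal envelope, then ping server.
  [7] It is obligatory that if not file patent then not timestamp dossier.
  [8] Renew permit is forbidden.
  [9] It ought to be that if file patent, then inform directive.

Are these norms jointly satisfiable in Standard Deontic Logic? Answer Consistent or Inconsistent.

Inconsistent

From premise 3 we have O(¬sound_alarm).
From O(¬sound_alarm) and premise 1, O(¬sound_alarm → timestamp_dossier), we obtain O(timestamp_dossier).
The contrapositive of premise 7 (O(¬file_patent → ¬timestamp_dossier)) is O(timestamp_dossier → file_patent), and O(timestamp_dossier) is already established, so O(file_patent).
Premise 9 is O(file_patent → inform_directive); since O(file_patent), deontic closure gives O(inform_directive).
Premise 5, O(ping_server → ¬inform_directive), contraposes to O(inform_directive → ¬ping_server); with O(inform_directive) we get O(¬ping_server).
Premise 6, O(¬seal_envelope → ping_server), contraposes to O(¬ping_server → seal_envelope); with O(¬ping_server) we get O(seal_envelope).
But premise 2, F(seal_envelope), means O(¬seal_envelope).
We now have both O(seal_envelope) and O(¬seal_envelope) — seal_envelope is simultaneously obligatory and forbidden, violating the D-axiom.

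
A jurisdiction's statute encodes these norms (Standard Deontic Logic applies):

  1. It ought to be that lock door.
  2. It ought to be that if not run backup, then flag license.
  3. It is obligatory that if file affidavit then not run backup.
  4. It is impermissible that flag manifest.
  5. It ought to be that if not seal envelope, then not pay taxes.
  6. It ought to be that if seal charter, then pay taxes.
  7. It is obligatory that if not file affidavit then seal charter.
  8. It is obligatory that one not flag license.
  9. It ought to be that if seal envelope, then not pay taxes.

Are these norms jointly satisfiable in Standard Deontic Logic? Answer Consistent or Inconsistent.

Premises 5 and 9 cover both cases: O(¬seal_envelope → ¬pay_taxes) and O(seal_envelope → ¬pay_taxes). Since ¬seal_envelope ∨ seal_envelope is a tautology, O(¬pay_taxes) follows.
Premise 6, O(seal_charter → pay_taxes), contraposes to O(¬pay_taxes → ¬seal_charter); with O(¬pay_taxes) we get O(¬seal_charter).
The contrapositive of premise 7 (O(¬file_affidavit → seal_charter)) is O(¬seal_charter → file_affidavit), and O(¬seal_charter) is already established, so O(file_affidavit).
From O(file_affidavit) and premise 3, O(file_affidavit → ¬run_backup), we obtain O(¬run_backup).
From O(¬run_backup) and premise 2, O(¬run_backup → flag_license), we obtain O(flag_license).
But premise 8 directly asserts O(¬flag_license).
We now have both O(flag_license) and O(¬flag_license) — flag_license is simultaneously obligatory and forbidden, violating the D-axiom.

Inconsistent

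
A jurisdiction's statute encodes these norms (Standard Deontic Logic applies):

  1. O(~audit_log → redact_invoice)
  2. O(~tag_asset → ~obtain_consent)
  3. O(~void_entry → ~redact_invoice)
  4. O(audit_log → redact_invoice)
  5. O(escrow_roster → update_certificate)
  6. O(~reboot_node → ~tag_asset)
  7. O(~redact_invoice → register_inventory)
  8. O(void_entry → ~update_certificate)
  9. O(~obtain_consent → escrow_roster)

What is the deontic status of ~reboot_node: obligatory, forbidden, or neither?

Premises 1 and 4 are O(~audit_log → redact_invoice) and O(audit_log → redact_invoice); every ideal world satisfies ~audit_log or audit_log, so in either case redact_invoice holds — hence O(redact_invoice).
The contrapositive of premise 3 (O(~void_entry → ~redact_invoice)) is O(redact_invoice → void_entry), and O(redact_invoice) is already established, so O(void_entry).
With premise 8, O(void_entry → ~update_certificate), the K-axiom yields O(~update_certificate).
The contrapositive of premise 5 (O(escrow_roster → update_certificate)) is O(~update_certificate → ~escrow_roster), and O(~update_certificate) is already established, so O(~escrow_roster).
Premise 9, O(~obtain_consent → escrow_roster), contraposes to O(~escrow_roster → obtain_consent); with O(~escrow_roster) we get O(obtain_consent).
Premise 2 is O(~tag_asset → ~obtain_consent); contrapositively O(obtain_consent → tag_asset). Since O(obtain_consent) holds, K gives O(tag_asset).
Premise 6, O(~reboot_node → ~tag_asset), contraposes to O(tag_asset → reboot_node); with O(tag_asset) we get O(reboot_node).
Premise 7 does not contribute to this derivation.
Thus O(reboot_node), which is F(~reboot_node): ~reboot_node is forbidden.

Forbidden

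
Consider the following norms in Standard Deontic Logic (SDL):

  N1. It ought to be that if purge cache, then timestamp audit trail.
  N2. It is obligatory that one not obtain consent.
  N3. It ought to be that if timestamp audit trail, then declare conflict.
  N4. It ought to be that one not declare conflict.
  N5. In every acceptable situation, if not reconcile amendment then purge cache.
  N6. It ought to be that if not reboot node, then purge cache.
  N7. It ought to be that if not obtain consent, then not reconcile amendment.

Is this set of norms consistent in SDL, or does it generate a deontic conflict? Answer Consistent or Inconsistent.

Premise 2 gives O(¬obtain_consent).
With premise 7, O(¬obtain_consent → ¬reconcile_amendment), the K-axiom yields O(¬reconcile_amendment).
From O(¬reconcile_amendment) and premise 5, O(¬reconcile_amendment → purge_cache), we obtain O(purge_cache).
With premise 1, O(purge_cache → timestamp_audit_trail), the K-axiom yields O(timestamp_audit_trail).
From O(timestamp_audit_trail) and premise 3, O(timestamp_audit_trail → declare_conflict), we obtain O(declare_conflict).
However, premise 4 gives O(¬declare_conflict).
We now have both O(declare_conflict) and O(¬declare_conflict) — declare_conflict is simultaneously obligatory and forbidden, violating the D-axiom.

Inconsistent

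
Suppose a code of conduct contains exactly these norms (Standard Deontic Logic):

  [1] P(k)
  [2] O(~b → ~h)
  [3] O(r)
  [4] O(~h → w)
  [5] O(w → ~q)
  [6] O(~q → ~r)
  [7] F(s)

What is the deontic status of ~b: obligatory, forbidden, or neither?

Premise 3 states O(r) outright.
Premise 6 is O(~q → ~r); contrapositively O(r → q). Since O(r) holds, K gives O(q).
Premise 5, O(w → ~q), contraposes to O(q → ~w); with O(q) we get O(~w).
Premise 4, O(~h → w), contraposes to O(~w → h); with O(~w) we get O(h).
Premise 2 is O(~b → ~h); contrapositively O(h → b). Since O(h) holds, K gives O(b).
Premises 1, 7 do not contribute to this derivation.
Thus O(b), which is F(~b): ~b is forbidden.

Forbidden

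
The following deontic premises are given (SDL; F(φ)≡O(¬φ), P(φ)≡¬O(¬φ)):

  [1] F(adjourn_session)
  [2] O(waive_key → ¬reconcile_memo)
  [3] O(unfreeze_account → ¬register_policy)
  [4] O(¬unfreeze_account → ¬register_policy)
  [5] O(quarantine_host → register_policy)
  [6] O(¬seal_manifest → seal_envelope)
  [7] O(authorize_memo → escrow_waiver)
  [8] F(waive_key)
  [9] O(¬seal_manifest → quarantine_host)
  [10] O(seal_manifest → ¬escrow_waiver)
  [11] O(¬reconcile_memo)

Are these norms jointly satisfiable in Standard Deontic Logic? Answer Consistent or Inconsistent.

Premise 2 is O(waive_key → ¬reconcile_memo); even if O(¬reconcile_memo) held, inferring O(waive_key) would be affirming the consequent — invalid.
So O(waive_key) is not derivable, and the apparent clash with O(¬waive_key) does not arise.
A world satisfying every obligation exists (e.g. adjourn_session=false, authorize_memo=false, escrow_waiver=false, quarantine_host=false, reconcile_memo=false, register_policy=false, seal_envelope=false, seal_manifest=true, unfreeze_account=false, waive_key=false); no atom is both obligatory and forbidden, so the set is consistent.

Consistent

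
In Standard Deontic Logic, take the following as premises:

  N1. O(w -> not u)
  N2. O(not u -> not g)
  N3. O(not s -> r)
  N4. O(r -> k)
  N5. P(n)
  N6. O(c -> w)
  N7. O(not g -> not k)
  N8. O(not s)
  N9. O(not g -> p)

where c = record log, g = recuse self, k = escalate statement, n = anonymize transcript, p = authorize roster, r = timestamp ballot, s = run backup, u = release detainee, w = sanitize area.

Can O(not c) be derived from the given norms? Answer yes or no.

From premise 8 we have O(not s).
Premise 3 is O(not s -> r); since O(not s), deontic closure gives O(r).
Applying K to premise 4 (O(r -> k)) and O(r) yields O(k).
Premise 7 is O(not g -> not k); contrapositively O(k -> g). Since O(k) holds, K gives O(g).
The contrapositive of premise 2 (O(not u -> not g)) is O(g -> u), and O(g) is already established, so O(u).
Premise 1 is O(w -> not u); contrapositively O(u -> not w). Since O(u) holds, K gives O(not w).
Premise 6, O(c -> w), contraposes to O(not w -> not c); with O(not w) we get O(not c).
Premises 5, 9 do not contribute to this derivation.
So O(not c) follows.

Yes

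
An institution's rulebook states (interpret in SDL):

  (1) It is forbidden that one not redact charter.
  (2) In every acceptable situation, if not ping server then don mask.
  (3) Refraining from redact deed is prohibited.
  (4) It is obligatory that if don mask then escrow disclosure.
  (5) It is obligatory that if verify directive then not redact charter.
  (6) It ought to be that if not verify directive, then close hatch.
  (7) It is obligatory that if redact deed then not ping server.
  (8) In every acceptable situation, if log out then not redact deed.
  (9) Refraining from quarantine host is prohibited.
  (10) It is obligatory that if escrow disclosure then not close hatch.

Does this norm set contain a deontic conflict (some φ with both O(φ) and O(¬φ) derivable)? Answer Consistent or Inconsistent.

Premise 1 is F(¬redact_charter), i.e. O(redact_charter).
Premise 5 is O(verify_directive → ¬redact_charter); contrapositively O(redact_charter → ¬verify_directive). Since O(redact_charter) holds, K gives O(¬verify_directive).
With premise 6, O(¬verify_directive → close_hatch), the K-axiom yields O(close_hatch).
Premise 10, O(escrow_disclosure → ¬close_hatch), contraposes to O(close_hatch → ¬escrow_disclosure); with O(close_hatch) we get O(¬escrow_disclosure).
Premise 4, O(don_mask → escrow_disclosure), contraposes to O(¬escrow_disclosure → ¬don_mask); with O(¬escrow_disclosure) we get O(¬don_mask).
The contrapositive of premise 2 (O(¬ping_server → don_mask)) is O(¬don_mask → ping_server), and O(¬don_mask) is already established, so O(ping_server).
The contrapositive of premise 7 (O(redact_deed → ¬ping_server)) is O(ping_server → ¬redact_deed), and O(ping_server) is already established, so O(¬redact_deed).
Yet premise 3 is F(¬redact_deed), i.e. O(redact_deed).
We now have both O(¬redact_deed) and O(redact_deed) — redact_deed is simultaneously obligatory and forbidden, violating the D-axiom.

Inconsistent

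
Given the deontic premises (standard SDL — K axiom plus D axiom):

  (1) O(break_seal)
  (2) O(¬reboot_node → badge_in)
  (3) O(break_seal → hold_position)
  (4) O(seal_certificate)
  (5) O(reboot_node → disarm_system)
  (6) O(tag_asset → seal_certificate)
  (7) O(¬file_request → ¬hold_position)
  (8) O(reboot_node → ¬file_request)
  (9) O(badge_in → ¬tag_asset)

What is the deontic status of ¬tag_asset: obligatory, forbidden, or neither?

Obligatory

Premise 1 gives O(break_seal).
Applying K to premise 3 (O(break_seal → hold_position)) and O(break_seal) yields O(hold_position).
Premise 7, O(¬file_request → ¬hold_position), contraposes to O(hold_position → file_request); with O(hold_position) we get O(file_request).
Premise 8 is O(reboot_node → ¬file_request); contrapositively O(file_request → ¬reboot_node). Since O(file_request) holds, K gives O(¬reboot_node).
From O(¬reboot_node) and premise 2, O(¬reboot_node → badge_in), we obtain O(badge_in).
From O(badge_in) and premise 9, O(badge_in → ¬tag_asset), we obtain O(¬tag_asset).
Premises 4, 5, 6 do not contribute to this derivation.
Hence ¬tag_asset is obligatory.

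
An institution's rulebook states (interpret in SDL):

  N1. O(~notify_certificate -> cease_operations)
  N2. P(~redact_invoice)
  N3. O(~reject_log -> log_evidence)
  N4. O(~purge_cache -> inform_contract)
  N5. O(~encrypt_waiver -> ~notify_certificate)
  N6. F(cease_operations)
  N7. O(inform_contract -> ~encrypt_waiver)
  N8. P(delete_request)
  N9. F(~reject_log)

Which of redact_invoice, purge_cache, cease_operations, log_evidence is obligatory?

Premise 6 is F(cease_operations), i.e. O(~cease_operations).
Premise 1 is O(~notify_certificate -> cease_operations); contrapositively O(~cease_operations -> notify_certificate). Since O(~cease_operations) holds, K gives O(notify_certificate).
Premise 5, O(~encrypt_waiver -> ~notify_certificate), contraposes to O(notify_certificate -> encrypt_waiver); with O(notify_certificate) we get O(encrypt_waiver).
Premise 7, O(inform_contract -> ~encrypt_waiver), contraposes to O(encrypt_waiver -> ~inform_contract); with O(encrypt_waiver) we get O(~inform_contract).
Premise 4 is O(~purge_cache -> inform_contract); contrapositively O(~inform_contract -> purge_cache). Since O(~inform_contract) holds, K gives O(purge_cache).
So O(purge_cache) holds — purge_cache is obligatory. None of the other listed options is made obligatory by any chain of premises.

purge_cache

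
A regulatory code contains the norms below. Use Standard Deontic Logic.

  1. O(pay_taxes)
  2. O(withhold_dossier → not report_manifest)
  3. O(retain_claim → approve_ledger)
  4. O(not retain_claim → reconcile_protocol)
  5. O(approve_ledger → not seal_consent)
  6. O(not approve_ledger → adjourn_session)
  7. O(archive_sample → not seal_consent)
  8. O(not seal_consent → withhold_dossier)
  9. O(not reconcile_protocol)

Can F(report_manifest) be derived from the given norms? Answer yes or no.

Yes

From premise 9 we have O(not reconcile_protocol).
Premise 4, O(not retain_claim → reconcile_protocol), contraposes to O(not reconcile_protocol → retain_claim); with O(not reconcile_protocol) we get O(retain_claim).
With premise 3, O(retain_claim → approve_ledger), the K-axiom yields O(approve_ledger).
With premise 5, O(approve_ledger → not seal_consent), the K-axiom yields O(not seal_consent).
Applying K to premise 8 (O(not seal_consent → withhold_dossier)) and O(not seal_consent) yields O(withhold_dossier).
With premise 2, O(withhold_dossier → not report_manifest), the K-axiom yields O(not report_manifest).
Premises 1, 6, 7 do not contribute to this derivation.
So O(not report_manifest) holds, i.e. F(report_manifest). The claim follows.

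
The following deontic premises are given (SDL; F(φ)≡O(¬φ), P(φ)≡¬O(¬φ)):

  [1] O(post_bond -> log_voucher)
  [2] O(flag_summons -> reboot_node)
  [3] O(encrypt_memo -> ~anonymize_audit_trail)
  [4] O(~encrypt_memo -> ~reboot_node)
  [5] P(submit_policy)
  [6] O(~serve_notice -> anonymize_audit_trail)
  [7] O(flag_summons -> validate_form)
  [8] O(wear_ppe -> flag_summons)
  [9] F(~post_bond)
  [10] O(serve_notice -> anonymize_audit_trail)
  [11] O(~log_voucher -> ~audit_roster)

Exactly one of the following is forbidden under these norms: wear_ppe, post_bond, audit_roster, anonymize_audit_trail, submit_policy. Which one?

wear_ppe

By case analysis on ~serve_notice: premise 6 gives O(~serve_notice -> anonymize_audit_trail) and premise 10 gives O(serve_notice -> anonymize_audit_trail), so O(anonymize_audit_trail) either way.
Premise 3 is O(encrypt_memo -> ~anonymize_audit_trail); contrapositively O(anonymize_audit_trail -> ~encrypt_memo). Since O(anonymize_audit_trail) holds, K gives O(~encrypt_memo).
From O(~encrypt_memo) and premise 4, O(~encrypt_memo -> ~reboot_node), we obtain O(~reboot_node).
Premise 2 is O(flag_summons -> reboot_node); contrapositively O(~reboot_node -> ~flag_summons). Since O(~reboot_node) holds, K gives O(~flag_summons).
Premise 8, O(wear_ppe -> flag_summons), contraposes to O(~flag_summons -> ~wear_ppe); with O(~flag_summons) we get O(~wear_ppe).
So O(~wear_ppe) holds, i.e. wear_ppe is forbidden. None of the other listed options is forbidden under the premises.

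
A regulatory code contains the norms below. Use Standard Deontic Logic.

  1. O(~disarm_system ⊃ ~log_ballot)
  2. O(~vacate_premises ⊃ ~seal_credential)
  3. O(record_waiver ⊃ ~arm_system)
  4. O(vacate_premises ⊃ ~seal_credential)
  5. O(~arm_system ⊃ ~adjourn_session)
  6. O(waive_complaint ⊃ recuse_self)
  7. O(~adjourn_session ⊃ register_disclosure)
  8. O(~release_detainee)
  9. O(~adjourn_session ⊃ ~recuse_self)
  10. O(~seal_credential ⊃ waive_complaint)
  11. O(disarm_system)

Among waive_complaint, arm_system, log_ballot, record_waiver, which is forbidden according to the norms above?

record_waiver

Premises 4 and 2 cover both cases: O(vacate_premises ⊃ ~seal_credential) and O(~vacate_premises ⊃ ~seal_credential). Since vacate_premises ∨ ~vacate_premises is a tautology, O(~seal_credential) follows.
Applying K to premise 10 (O(~seal_credential ⊃ waive_complaint)) and O(~seal_credential) yields O(waive_complaint).
Premise 6 is O(waive_complaint ⊃ recuse_self); since O(waive_complaint), deontic closure gives O(recuse_self).
Premise 9, O(~adjourn_session ⊃ ~recuse_self), contraposes to O(recuse_self ⊃ adjourn_session); with O(recuse_self) we get O(adjourn_session).
Premise 5, O(~arm_system ⊃ ~adjourn_session), contraposes to O(adjourn_session ⊃ arm_system); with O(adjourn_session) we get O(arm_system).
Premise 3, O(record_waiver ⊃ ~arm_system), contraposes to O(arm_system ⊃ ~record_waiver); with O(arm_system) we get O(~record_waiver).
So O(~record_waiver) holds, i.e. record_waiver is forbidden. None of the other listed options is forbidden under the premises.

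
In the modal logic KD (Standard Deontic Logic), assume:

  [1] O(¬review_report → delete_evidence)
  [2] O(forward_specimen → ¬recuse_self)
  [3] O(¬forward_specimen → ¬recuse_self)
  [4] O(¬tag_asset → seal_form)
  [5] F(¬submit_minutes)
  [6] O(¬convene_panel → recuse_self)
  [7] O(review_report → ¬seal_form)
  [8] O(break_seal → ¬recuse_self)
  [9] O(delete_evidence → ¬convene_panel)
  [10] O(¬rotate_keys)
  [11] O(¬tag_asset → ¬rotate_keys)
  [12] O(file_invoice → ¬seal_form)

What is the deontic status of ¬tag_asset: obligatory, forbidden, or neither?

Premises 2 and 3 cover both cases: O(forward_specimen → ¬recuse_self) and O(¬forward_specimen → ¬recuse_self). Since forward_specimen ∨ ¬forward_specimen is a tautology, O(¬recuse_self) follows.
Premise 6, O(¬convene_panel → recuse_self), contraposes to O(¬recuse_self → convene_panel); with O(¬recuse_self) we get O(convene_panel).
Premise 9, O(delete_evidence → ¬convene_panel), contraposes to O(convene_panel → ¬delete_evidence); with O(convene_panel) we get O(¬delete_evidence).
Premise 1, O(¬review_report → delete_evidence), contraposes to O(¬delete_evidence → review_report); with O(¬delete_evidence) we get O(review_report).
From O(review_report) and premise 7, O(review_report → ¬seal_form), we obtain O(¬seal_form).
The contrapositive of premise 4 (O(¬tag_asset → seal_form)) is O(¬seal_form → tag_asset), and O(¬seal_form) is already established, so O(tag_asset).
Premises 5, 8, 10, 11, 12 do not contribute to this derivation.
Thus O(tag_asset), which is F(¬tag_asset): ¬tag_asset is forbidden.

Forbidden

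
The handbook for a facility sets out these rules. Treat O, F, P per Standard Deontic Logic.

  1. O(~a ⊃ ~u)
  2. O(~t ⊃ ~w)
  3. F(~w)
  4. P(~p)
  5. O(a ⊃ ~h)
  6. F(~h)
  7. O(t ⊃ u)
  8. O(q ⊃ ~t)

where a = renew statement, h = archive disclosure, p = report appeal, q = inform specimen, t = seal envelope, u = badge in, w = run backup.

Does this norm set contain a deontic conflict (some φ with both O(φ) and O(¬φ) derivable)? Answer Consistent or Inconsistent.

Inconsistent

Premise 6, F(~h), is equivalent to O(h).
Premise 5 is O(a ⊃ ~h); contrapositively O(h ⊃ ~a). Since O(h) holds, K gives O(~a).
Applying K to premise 1 (O(~a ⊃ ~u)) and O(~a) yields O(~u).
Premise 7 is O(t ⊃ u); contrapositively O(~u ⊃ ~t). Since O(~u) holds, K gives O(~t).
From O(~t) and premise 2, O(~t ⊃ ~w), we obtain O(~w).
Yet premise 3 is F(~w), i.e. O(w).
We now have both O(~w) and O(w) — w is simultaneously obligatory and forbidden, violating the D-axiom.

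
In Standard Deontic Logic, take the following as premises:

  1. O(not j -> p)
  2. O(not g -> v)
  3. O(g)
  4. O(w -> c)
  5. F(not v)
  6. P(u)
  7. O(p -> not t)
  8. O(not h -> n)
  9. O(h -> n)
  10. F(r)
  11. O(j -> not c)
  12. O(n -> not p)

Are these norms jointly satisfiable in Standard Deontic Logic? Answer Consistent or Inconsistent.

Consistent

Premise 2 is O(not g -> v); even if O(v) held, inferring O(not g) would be affirming the consequent — invalid.
So O(not g) is not derivable, and the apparent clash with O(g) does not arise.
A world satisfying every obligation exists (e.g. c=false, g=true, h=false, j=true, n=true, p=false, r=false, t=false, u=false, v=true, w=false); no atom is both obligatory and forbidden, so the set is consistent.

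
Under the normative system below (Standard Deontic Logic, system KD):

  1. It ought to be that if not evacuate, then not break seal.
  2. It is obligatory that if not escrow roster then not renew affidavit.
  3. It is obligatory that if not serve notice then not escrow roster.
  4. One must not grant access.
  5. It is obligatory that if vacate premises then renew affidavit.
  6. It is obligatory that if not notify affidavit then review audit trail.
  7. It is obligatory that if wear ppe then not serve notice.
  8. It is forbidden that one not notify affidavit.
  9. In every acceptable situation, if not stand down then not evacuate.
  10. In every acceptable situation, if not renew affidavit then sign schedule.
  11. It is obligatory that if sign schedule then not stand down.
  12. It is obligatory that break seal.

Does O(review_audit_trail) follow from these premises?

Premise 6 is O(¬notify_affidavit → review_audit_trail), but O(¬notify_affidavit) is not derivable from the premises, so it does not yield O(review_audit_trail).
No other premise forces O(review_audit_trail). An ideal world satisfying every premise can still have review_audit_trail false, so O(review_audit_trail) is not derivable.

No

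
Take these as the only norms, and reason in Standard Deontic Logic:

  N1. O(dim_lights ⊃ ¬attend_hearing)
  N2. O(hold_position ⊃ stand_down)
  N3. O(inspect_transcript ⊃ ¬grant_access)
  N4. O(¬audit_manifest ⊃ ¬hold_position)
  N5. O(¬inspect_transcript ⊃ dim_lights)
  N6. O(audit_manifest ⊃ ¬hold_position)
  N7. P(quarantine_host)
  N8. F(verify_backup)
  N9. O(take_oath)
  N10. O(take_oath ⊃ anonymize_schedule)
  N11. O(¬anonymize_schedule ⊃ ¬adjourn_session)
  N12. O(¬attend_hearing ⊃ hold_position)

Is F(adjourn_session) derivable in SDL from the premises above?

Premise 11 is O(¬anonymize_schedule ⊃ ¬adjourn_session), but O(¬anonymize_schedule) is not derivable from the premises, so it does not yield O(¬adjourn_session).
No other premise forces O(¬adjourn_session). An ideal world satisfying every premise can still have adjourn_session true, so F(adjourn_session) is not derivable.

No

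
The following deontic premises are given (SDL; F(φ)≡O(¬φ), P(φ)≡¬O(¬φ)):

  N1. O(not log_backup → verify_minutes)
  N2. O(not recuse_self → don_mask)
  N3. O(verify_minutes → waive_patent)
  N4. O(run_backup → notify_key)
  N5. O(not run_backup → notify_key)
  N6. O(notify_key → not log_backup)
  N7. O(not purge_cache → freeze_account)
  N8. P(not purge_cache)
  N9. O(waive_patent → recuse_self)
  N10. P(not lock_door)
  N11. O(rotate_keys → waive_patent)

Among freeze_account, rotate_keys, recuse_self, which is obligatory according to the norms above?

recuse_self

Premises 4 and 5 cover both cases: O(run_backup → notify_key) and O(not run_backup → notify_key). Since run_backup ∨ not run_backup is a tautology, O(notify_key) follows.
With premise 6, O(notify_key → not log_backup), the K-axiom yields O(not log_backup).
Applying K to premise 1 (O(not log_backup → verify_minutes)) and O(not log_backup) yields O(verify_minutes).
With premise 3, O(verify_minutes → waive_patent), the K-axiom yields O(waive_patent).
With premise 9, O(waive_patent → recuse_self), the K-axiom yields O(recuse_self).
So O(recuse_self) holds — recuse_self is obligatory. None of the other listed options is made obligatory by any chain of premises.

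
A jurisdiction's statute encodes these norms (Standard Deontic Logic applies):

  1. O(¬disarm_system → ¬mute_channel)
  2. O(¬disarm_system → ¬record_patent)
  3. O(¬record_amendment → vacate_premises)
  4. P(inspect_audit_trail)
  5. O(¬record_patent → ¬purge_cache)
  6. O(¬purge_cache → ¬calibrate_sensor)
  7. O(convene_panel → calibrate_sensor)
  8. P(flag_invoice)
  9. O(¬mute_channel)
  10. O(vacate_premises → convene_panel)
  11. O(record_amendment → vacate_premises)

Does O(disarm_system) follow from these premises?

Yes

Premises 11 and 3 cover both cases: O(record_amendment → vacate_premises) and O(¬record_amendment → vacate_premises). Since record_amendment ∨ ¬record_amendment is a tautology, O(vacate_premises) follows.
Premise 10 is O(vacate_premises → convene_panel); since O(vacate_premises), deontic closure gives O(convene_panel).
From O(convene_panel) and premise 7, O(convene_panel → calibrate_sensor), we obtain O(calibrate_sensor).
Premise 6, O(¬purge_cache → ¬calibrate_sensor), contraposes to O(calibrate_sensor → purge_cache); with O(calibrate_sensor) we get O(purge_cache).
Premise 5, O(¬record_patent → ¬purge_cache), contraposes to O(purge_cache → record_patent); with O(purge_cache) we get O(record_patent).
The contrapositive of premise 2 (O(¬disarm_system → ¬record_patent)) is O(record_patent → disarm_system), and O(record_patent) is already established, so O(disarm_system).
Premises 1, 4, 8, 9 do not contribute to this derivation.
So O(disarm_system) follows.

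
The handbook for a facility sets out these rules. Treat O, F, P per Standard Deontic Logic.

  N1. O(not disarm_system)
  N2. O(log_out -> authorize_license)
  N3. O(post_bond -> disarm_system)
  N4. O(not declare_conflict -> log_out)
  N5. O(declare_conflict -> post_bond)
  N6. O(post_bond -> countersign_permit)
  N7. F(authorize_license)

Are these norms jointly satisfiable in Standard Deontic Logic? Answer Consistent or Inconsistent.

From premise 1 we have O(not disarm_system).
Premise 3, O(post_bond -> disarm_system), contraposes to O(not disarm_system -> not post_bond); with O(not disarm_system) we get O(not post_bond).
Premise 5, O(declare_conflict -> post_bond), contraposes to O(not post_bond -> not declare_conflict); with O(not post_bond) we get O(not declare_conflict).
Applying K to premise 4 (O(not declare_conflict -> log_out)) and O(not declare_conflict) yields O(log_out).
Applying K to premise 2 (O(log_out -> authorize_license)) and O(log_out) yields O(authorize_license).
However, F(authorize_license) at premise 7 amounts to O(not authorize_license).
We now have both O(authorize_license) and O(not authorize_license) — authorize_license is simultaneously obligatory and forbidden, violating the D-axiom.

Inconsistent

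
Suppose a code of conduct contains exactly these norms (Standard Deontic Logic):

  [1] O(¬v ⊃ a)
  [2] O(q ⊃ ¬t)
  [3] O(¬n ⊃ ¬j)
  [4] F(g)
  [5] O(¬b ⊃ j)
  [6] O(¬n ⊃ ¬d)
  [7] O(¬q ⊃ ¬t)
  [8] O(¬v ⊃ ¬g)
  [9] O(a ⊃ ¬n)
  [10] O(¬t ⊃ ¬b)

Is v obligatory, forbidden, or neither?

Premises 7 and 2 are O(¬q ⊃ ¬t) and O(q ⊃ ¬t); every ideal world satisfies ¬q or q, so in either case ¬t holds — hence O(¬t).
Applying K to premise 10 (O(¬t ⊃ ¬b)) and O(¬t) yields O(¬b).
With premise 5, O(¬b ⊃ j), the K-axiom yields O(j).
Premise 3 is O(¬n ⊃ ¬j); contrapositively O(j ⊃ n). Since O(j) holds, K gives O(n).
Premise 9 is O(a ⊃ ¬n); contrapositively O(n ⊃ ¬a). Since O(n) holds, K gives O(¬a).
Premise 1 is O(¬v ⊃ a); contrapositively O(¬a ⊃ v). Since O(¬a) holds, K gives O(v).
Premises 4, 6, 8 do not contribute to this derivation.
Hence v is obligatory.

Obligatory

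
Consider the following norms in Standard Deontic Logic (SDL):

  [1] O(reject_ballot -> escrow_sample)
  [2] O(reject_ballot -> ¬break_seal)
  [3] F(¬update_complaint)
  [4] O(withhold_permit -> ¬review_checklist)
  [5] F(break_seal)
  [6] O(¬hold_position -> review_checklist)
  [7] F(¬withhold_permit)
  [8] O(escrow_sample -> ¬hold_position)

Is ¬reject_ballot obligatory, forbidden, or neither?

Premise 7, F(¬withhold_permit), is equivalent to O(withhold_permit).
Premise 4 is O(withhold_permit -> ¬review_checklist); since O(withhold_permit), deontic closure gives O(¬review_checklist).
Premise 6 is O(¬hold_position -> review_checklist); contrapositively O(¬review_checklist -> hold_position). Since O(¬review_checklist) holds, K gives O(hold_position).
Premise 8, O(escrow_sample -> ¬hold_position), contraposes to O(hold_position -> ¬escrow_sample); with O(hold_position) we get O(¬escrow_sample).
Premise 1 is O(reject_ballot -> escrow_sample); contrapositively O(¬escrow_sample -> ¬reject_ballot). Since O(¬escrow_sample) holds, K gives O(¬reject_ballot).
Premises 2, 3, 5 do not contribute to this derivation.
Hence ¬reject_ballot is obligatory.

Obligatory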